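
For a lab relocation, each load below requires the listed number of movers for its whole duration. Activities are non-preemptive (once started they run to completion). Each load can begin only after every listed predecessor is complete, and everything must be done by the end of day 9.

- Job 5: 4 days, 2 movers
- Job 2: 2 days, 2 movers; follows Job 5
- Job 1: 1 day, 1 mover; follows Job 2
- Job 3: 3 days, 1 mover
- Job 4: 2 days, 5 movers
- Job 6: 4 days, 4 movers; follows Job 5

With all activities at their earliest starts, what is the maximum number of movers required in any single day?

8

Early-start schedule: Job 5@1, Job 2@5, Job 1@7, Job 3@1, Job 4@1, Job 6@5.
Load per day: day 1: 8, day 2: 8, day 3: 3, day 4: 2, day 5: 6, day 6: 6, day 7: 5, day 8: 4, day 9: 0.
Peak is 8.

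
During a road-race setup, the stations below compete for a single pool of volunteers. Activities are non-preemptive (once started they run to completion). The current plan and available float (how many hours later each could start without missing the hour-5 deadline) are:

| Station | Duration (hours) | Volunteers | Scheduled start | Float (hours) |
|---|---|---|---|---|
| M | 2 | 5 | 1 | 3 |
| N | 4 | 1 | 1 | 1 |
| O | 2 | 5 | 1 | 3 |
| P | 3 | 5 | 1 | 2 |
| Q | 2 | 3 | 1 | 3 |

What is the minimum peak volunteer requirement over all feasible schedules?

Early-start (M@1, N@1, O@1, P@1, Q@1) gives peak 19: h1:19  h2:19  h3:6  h4:1  h5:0.
Shift P→3, Q→3.
Schedule M@1, N@1, O@1, P@3, Q@3: h1:11  h2:11  h3:9  h4:9  h5:5 — peak 11.

11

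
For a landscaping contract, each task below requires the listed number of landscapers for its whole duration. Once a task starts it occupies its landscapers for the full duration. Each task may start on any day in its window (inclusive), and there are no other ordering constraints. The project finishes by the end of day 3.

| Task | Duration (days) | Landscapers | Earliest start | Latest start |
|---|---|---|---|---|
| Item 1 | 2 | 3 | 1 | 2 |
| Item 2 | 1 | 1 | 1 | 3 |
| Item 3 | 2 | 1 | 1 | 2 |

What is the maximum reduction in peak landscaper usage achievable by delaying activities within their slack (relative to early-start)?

1

Early-start peak: d1:5  d2:4  d3:0 ⇒ 5.
Leveled (Item 1@1, Item 2@1, Item 3@2): d1:4  d2:4  d3:1 ⇒ 4.
Reduction 5 − 4 = 1.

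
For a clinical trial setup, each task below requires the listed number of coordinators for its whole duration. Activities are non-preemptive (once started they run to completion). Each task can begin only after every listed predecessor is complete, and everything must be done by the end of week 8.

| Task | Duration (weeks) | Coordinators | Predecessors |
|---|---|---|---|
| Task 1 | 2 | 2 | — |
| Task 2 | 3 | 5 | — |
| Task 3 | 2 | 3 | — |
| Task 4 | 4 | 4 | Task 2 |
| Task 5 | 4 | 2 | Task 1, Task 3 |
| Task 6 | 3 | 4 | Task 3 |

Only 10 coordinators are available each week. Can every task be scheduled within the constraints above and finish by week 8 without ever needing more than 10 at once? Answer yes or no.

yes

Schedule Task 1@1, Task 2@1, Task 3@1, Task 4@4, Task 5@3, Task 6@4: w1:10  w2:10  w3:7  w4:10  w5:10  w6:10  w7:4  w8:0 — peak 10 ≤ 10.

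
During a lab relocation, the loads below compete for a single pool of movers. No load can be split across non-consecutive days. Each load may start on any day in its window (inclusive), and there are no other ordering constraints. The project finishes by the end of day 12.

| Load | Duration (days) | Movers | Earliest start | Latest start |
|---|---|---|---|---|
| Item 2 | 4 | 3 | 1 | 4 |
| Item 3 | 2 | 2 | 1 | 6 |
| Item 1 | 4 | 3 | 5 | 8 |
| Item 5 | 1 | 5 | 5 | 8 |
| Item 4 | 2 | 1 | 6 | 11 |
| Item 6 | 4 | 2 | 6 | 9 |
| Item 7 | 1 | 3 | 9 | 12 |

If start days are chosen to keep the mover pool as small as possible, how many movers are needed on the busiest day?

5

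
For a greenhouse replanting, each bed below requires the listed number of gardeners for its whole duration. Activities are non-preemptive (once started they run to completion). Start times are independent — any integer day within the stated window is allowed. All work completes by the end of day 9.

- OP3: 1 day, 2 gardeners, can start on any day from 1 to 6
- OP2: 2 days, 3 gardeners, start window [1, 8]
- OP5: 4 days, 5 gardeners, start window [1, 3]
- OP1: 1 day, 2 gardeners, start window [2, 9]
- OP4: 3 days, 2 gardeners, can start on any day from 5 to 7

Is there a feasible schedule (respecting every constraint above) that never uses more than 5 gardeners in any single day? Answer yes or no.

yes

Schedule OP3@1, OP2@1, OP5@3, OP1@2, OP4@7: d1:5  d2:5  d3:5  d4:5  d5:5  d6:5  d7:2  d8:2  d9:2 — peak 5 ≤ 5.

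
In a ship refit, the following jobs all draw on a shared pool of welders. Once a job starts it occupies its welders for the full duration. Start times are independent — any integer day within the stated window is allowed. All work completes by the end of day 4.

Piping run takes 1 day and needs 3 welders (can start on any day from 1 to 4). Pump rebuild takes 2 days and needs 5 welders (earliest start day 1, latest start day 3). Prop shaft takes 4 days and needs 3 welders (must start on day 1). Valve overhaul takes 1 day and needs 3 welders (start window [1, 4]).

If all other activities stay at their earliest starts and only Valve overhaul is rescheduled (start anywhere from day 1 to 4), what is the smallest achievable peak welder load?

11

Valve overhaul@1: d1:14  d2:8  d3:3  d4:3 → peak 14
Valve overhaul@2: d1:11  d2:11  d3:3  d4:3 → peak 11
Valve overhaul@3: d1:11  d2:8  d3:6  d4:3 → peak 11
Valve overhaul@4: d1:11  d2:8  d3:3  d4:6 → peak 11
Best is Valve overhaul@2, peak 11.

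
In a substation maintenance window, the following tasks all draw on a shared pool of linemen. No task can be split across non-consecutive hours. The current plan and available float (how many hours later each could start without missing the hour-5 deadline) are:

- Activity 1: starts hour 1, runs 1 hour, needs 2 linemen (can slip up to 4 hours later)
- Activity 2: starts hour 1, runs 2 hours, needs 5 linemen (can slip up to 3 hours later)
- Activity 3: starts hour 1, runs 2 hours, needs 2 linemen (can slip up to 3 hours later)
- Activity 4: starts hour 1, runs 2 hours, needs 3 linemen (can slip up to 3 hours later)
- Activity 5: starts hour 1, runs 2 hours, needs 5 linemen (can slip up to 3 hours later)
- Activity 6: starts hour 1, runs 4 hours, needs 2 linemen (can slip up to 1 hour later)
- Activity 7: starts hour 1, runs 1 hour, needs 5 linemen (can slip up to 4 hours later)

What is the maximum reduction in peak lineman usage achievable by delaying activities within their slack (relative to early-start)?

14

Early-start peak: h1:24  h2:17  h3:2  h4:2  h5:0 ⇒ 24.
Leveled (Activity 1@1, Activity 2@1, Activity 3@1, Activity 4@3, Activity 5@3, Activity 6@2, Activity 7@5): h1:9  h2:9  h3:10  h4:10  h5:7 ⇒ 10.
Reduction 24 − 10 = 14.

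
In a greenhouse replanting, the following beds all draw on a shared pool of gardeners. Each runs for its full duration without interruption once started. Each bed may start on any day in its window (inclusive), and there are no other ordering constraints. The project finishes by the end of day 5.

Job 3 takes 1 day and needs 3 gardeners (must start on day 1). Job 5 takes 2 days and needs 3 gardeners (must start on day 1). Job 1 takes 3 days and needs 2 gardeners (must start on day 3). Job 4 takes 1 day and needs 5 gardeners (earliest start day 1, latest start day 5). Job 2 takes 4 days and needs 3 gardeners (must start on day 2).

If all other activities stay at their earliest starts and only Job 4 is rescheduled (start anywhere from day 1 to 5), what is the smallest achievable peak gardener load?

Job 4@1: d1:11  d2:6  d3:5  d4:5  d5:5 → peak 11
Job 4@2: d1:6  d2:11  d3:5  d4:5  d5:5 → peak 11
Job 4@3: d1:6  d2:6  d3:10  d4:5  d5:5 → peak 10
Job 4@4: d1:6  d2:6  d3:5  d4:10  d5:5 → peak 10
Job 4@5: d1:6  d2:6  d3:5  d4:5  d5:10 → peak 10
Best is Job 4@3, peak 10.

10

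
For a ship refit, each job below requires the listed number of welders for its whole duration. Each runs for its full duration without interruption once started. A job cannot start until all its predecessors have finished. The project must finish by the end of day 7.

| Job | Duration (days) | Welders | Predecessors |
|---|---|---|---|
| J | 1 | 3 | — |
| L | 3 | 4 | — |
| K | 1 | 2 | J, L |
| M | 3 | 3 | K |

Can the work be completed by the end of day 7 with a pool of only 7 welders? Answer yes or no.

yes

Schedule J@1, L@1, K@4, M@5: d1:7  d2:4  d3:4  d4:2  d5:3  d6:3  d7:3 — peak 7 ≤ 7.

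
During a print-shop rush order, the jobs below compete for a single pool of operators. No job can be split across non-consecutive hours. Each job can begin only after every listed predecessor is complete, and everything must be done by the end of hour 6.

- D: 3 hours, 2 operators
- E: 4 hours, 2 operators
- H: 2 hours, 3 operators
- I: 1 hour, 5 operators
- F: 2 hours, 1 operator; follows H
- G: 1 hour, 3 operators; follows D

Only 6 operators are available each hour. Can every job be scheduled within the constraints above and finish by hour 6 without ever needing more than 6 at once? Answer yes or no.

The minimum achievable peak is 7; 6 < 7, so no feasible schedule stays within the cap.

no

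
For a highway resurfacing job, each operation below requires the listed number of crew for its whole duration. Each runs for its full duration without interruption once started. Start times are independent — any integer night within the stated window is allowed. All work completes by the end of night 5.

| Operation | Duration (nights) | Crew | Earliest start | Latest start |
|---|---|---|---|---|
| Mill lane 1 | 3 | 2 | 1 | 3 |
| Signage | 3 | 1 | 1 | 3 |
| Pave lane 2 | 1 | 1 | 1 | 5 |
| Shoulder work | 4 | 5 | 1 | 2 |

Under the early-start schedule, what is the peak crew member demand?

Early-start schedule: Mill lane 1@1, Signage@1, Pave lane 2@1, Shoulder work@1.
Load per night: night 1: 9, night 2: 8, night 3: 8, night 4: 5, night 5: 0.
Peak is 9.

9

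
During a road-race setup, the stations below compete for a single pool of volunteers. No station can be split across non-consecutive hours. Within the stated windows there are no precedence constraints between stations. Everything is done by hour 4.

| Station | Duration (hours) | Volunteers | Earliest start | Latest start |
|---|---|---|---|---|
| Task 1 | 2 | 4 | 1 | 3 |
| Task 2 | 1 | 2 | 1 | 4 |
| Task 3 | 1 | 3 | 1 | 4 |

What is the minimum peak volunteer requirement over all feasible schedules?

Early-start (Task 1@1, Task 2@1, Task 3@1) gives peak 9: h1:9  h2:4  h3:0  h4:0.
Shift Task 2→3, Task 3→4.
Schedule Task 1@1, Task 2@3, Task 3@4: h1:4  h2:4  h3:2  h4:3 — peak 4.
Total volunteer-hours = 13 over 4 hours ⇒ peak ≥ ⌈13/4⌉ = 4, so 4 is optimal.

4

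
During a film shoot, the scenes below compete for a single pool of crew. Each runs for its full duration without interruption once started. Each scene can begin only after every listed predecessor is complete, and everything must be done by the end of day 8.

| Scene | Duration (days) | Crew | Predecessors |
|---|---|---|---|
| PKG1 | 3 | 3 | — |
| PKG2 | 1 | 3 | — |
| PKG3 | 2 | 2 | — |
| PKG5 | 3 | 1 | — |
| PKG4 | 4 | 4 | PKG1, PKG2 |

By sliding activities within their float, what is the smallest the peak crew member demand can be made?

Early-start (PKG1@1, PKG2@1, PKG3@1, PKG5@1, PKG4@4) gives peak 9: d1:9  d2:6  d3:4  d4:4  d5:4  d6:4  d7:4  d8:0.
Shift PKG2→4, PKG5→3, PKG4→5.
Schedule PKG1@1, PKG2@4, PKG3@1, PKG5@3, PKG4@5: d1:5  d2:5  d3:4  d4:4  d5:5  d6:4  d7:4  d8:4 — peak 5.
Total crew member-days = 35 over 8 days ⇒ peak ≥ ⌈35/8⌉ = 5, so 5 is optimal.

5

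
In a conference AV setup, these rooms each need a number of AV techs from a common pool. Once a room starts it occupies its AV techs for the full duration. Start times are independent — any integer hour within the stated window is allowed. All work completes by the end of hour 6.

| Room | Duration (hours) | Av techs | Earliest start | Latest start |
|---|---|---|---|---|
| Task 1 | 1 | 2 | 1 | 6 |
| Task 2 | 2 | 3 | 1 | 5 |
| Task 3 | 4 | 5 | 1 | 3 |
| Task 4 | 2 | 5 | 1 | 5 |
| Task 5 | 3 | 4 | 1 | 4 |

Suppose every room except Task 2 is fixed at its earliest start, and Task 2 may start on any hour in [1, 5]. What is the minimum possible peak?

16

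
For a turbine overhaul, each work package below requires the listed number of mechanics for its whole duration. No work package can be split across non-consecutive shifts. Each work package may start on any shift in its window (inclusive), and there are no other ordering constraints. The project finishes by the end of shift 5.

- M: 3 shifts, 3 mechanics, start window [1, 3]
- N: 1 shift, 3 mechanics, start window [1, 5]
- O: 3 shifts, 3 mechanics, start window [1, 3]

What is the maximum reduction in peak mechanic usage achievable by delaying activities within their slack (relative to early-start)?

3

Early-start peak: s1:9  s2:6  s3:6  s4:0  s5:0 ⇒ 9.
Leveled (M@1, N@1, O@2): s1:6  s2:6  s3:6  s4:3  s5:0 ⇒ 6.
Reduction 9 − 6 = 3.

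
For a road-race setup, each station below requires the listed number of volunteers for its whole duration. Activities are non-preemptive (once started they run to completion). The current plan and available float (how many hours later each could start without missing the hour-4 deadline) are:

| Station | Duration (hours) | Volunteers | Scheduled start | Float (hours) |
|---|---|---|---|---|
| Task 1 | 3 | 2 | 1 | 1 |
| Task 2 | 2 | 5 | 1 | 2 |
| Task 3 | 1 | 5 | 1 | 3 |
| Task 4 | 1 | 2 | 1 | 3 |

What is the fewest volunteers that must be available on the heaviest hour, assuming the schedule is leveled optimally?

7

Early-start (Task 1@1, Task 2@1, Task 3@1, Task 4@1) gives peak 14: h1:14  h2:7  h3:2  h4:0.
Shift Task 3→3, Task 4→4.
Schedule Task 1@1, Task 2@1, Task 3@3, Task 4@4: h1:7  h2:7  h3:7  h4:2 — peak 7.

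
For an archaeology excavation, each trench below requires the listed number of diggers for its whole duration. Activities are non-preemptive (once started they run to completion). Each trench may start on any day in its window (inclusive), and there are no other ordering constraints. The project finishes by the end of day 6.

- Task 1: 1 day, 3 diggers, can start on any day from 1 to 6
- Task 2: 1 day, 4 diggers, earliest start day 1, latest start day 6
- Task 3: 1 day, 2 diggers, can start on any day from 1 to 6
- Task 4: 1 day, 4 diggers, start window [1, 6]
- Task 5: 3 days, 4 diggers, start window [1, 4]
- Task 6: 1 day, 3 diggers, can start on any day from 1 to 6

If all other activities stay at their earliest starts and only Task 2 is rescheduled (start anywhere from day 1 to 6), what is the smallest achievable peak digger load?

Task 2@1: d1:20  d2:4  d3:4  d4:0  d5:0  d6:0 → peak 20
Task 2@2: d1:16  d2:8  d3:4  d4:0  d5:0  d6:0 → peak 16
Task 2@3: d1:16  d2:4  d3:8  d4:0  d5:0  d6:0 → peak 16
Task 2@4: d1:16  d2:4  d3:4  d4:4  d5:0  d6:0 → peak 16
Task 2@5: d1:16  d2:4  d3:4  d4:0  d5:4  d6:0 → peak 16
Task 2@6: d1:16  d2:4  d3:4  d4:0  d5:0  d6:4 → peak 16
Best is Task 2@2, peak 16.

16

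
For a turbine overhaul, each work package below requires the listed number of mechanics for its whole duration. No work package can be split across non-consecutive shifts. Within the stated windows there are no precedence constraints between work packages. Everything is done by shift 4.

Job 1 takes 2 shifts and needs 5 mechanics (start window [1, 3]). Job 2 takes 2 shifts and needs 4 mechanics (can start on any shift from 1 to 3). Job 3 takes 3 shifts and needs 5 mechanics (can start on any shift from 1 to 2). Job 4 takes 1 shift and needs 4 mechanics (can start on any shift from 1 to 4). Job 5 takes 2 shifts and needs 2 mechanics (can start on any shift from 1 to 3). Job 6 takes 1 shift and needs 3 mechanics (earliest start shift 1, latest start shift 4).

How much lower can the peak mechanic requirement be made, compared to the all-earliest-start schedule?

11

Early-start peak: s1:23  s2:16  s3:5  s4:0 ⇒ 23.
Leveled (Job 1@1, Job 2@3, Job 3@1, Job 4@4, Job 5@1, Job 6@3): s1:12  s2:12  s3:12  s4:8 ⇒ 12.
Reduction 23 − 12 = 11.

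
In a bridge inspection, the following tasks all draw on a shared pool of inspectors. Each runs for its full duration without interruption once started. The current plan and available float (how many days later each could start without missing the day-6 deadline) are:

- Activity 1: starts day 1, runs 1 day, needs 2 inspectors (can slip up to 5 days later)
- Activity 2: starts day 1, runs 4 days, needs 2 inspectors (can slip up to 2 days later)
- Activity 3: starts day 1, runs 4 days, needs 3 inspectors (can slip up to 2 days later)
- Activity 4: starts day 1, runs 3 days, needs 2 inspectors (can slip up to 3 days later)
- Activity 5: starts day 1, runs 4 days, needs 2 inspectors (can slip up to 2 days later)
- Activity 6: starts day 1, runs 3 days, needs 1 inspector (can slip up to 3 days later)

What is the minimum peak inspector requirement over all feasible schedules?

9

Early-start (Activity 1@1, Activity 2@1, Activity 3@1, Activity 4@1, Activity 5@1, Activity 6@1) gives peak 12: d1:12  d2:10  d3:10  d4:7  d5:0  d6:0.
Shift Activity 5→2, Activity 6→4.
Schedule Activity 1@1, Activity 2@1, Activity 3@1, Activity 4@1, Activity 5@2, Activity 6@4: d1:9  d2:9  d3:9  d4:8  d5:3  d6:1 — peak 9.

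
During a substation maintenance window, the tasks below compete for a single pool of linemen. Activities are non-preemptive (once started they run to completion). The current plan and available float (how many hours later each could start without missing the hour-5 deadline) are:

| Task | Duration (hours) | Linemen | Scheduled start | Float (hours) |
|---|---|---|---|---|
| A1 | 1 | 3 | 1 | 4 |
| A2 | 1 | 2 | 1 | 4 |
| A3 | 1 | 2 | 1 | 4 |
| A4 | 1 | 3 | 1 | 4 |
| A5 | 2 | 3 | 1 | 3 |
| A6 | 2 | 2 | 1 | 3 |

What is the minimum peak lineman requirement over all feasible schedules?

5

Early-start (A1@1, A2@1, A3@1, A4@1, A5@1, A6@1) gives peak 15: h1:15  h2:5  h3:0  h4:0  h5:0.
Shift A3→2, A4→2, A5→3, A6→3.
Schedule A1@1, A2@1, A3@2, A4@2, A5@3, A6@3: h1:5  h2:5  h3:5  h4:5  h5:0 — peak 5.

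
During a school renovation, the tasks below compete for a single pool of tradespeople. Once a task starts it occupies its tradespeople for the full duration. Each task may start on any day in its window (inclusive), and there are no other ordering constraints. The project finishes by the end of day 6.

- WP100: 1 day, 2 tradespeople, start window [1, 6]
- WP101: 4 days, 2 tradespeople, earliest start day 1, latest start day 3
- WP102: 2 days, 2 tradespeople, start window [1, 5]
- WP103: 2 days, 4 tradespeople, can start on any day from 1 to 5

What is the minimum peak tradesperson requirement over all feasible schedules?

Early-start (WP100@1, WP101@1, WP102@1, WP103@1) gives peak 10: d1:10  d2:8  d3:2  d4:2  d5:0  d6:0.
Shift WP102→2, WP103→5.
Schedule WP100@1, WP101@1, WP102@2, WP103@5: d1:4  d2:4  d3:4  d4:2  d5:4  d6:4 — peak 4.
Total tradesperson-days = 22 over 6 days ⇒ peak ≥ ⌈22/6⌉ = 4, so 4 is optimal.

4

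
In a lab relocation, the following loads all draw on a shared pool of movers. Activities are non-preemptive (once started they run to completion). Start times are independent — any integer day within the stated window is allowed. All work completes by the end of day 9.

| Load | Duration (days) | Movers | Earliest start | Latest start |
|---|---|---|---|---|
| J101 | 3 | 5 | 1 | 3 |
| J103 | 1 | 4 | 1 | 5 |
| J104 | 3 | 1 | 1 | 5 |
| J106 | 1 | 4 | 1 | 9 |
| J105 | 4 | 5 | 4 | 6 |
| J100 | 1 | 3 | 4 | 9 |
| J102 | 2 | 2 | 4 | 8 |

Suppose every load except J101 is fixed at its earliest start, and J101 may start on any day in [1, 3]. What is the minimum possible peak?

J101@1: d1:14  d2:6  d3:6  d4:10  d5:7  d6:5  d7:5  d8:0  d9:0 → peak 14
J101@2: d1:9  d2:6  d3:6  d4:15  d5:7  d6:5  d7:5  d8:0  d9:0 → peak 15
J101@3: d1:9  d2:1  d3:6  d4:15  d5:12  d6:5  d7:5  d8:0  d9:0 → peak 15
Best is J101@1, peak 14.

14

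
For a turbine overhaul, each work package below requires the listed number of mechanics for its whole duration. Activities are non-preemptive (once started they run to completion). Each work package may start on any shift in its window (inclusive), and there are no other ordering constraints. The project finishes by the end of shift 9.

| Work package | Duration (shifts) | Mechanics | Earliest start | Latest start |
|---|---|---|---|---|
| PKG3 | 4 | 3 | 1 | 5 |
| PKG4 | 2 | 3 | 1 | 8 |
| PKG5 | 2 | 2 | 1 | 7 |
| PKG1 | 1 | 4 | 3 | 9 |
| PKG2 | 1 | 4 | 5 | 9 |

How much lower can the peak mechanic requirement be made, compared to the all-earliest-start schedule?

Early-start peak: s1:8  s2:8  s3:7  s4:3  s5:4  s6:0  s7:0  s8:0  s9:0 ⇒ 8.
Leveled (PKG3@1, PKG4@5, PKG5@1, PKG1@7, PKG2@8): s1:5  s2:5  s3:3  s4:3  s5:3  s6:3  s7:4  s8:4  s9:0 ⇒ 5.
Reduction 8 − 5 = 3.

3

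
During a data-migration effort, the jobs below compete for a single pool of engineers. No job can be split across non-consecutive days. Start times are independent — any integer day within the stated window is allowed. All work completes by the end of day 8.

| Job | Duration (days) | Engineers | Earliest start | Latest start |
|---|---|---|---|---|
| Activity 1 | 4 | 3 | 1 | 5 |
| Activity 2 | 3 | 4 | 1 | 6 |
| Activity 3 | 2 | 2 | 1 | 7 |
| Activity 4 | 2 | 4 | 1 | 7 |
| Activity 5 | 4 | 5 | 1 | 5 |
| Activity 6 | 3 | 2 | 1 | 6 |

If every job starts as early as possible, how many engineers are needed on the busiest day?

20

Early-start schedule: Activity 1@1, Activity 2@1, Activity 3@1, Activity 4@1, Activity 5@1, Activity 6@1.
Load per day: day 1: 20, day 2: 20, day 3: 14, day 4: 8, day 5: 0, day 6: 0, day 7: 0, day 8: 0.
Peak is 20.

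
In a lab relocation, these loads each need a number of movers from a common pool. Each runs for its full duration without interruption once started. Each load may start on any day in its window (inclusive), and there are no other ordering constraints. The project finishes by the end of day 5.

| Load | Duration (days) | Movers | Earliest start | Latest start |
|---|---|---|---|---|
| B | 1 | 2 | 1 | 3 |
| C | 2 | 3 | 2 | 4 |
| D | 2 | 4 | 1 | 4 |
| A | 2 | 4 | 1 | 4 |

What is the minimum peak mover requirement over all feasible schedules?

Early-start (B@1, C@2, D@1, A@1) gives peak 11: d1:10  d2:11  d3:3  d4:0  d5:0.
Shift A→3.
Schedule B@1, C@2, D@1, A@3: d1:6  d2:7  d3:7  d4:4  d5:0 — peak 7.

7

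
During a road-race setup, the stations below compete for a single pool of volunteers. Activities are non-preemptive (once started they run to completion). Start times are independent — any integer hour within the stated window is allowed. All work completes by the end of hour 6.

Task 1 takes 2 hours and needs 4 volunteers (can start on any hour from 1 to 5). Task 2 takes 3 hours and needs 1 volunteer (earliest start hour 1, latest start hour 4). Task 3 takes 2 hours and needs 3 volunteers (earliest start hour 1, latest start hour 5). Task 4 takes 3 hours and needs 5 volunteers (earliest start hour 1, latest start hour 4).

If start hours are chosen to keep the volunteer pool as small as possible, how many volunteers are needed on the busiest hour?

Early-start (Task 1@1, Task 2@1, Task 3@1, Task 4@1) gives peak 13: h1:13  h2:13  h3:6  h4:0  h5:0  h6:0.
Shift Task 2→3, Task 4→3.
Schedule Task 1@1, Task 2@3, Task 3@1, Task 4@3: h1:7  h2:7  h3:6  h4:6  h5:6  h6:0 — peak 7.

7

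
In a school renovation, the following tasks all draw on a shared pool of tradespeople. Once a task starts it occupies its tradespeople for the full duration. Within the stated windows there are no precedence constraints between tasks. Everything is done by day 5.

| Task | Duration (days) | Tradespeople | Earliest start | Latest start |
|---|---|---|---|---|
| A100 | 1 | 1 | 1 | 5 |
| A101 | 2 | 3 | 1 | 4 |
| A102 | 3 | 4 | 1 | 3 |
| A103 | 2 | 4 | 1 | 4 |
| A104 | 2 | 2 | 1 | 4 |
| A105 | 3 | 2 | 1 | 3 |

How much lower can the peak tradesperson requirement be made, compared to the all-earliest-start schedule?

8

Early-start peak: d1:16  d2:15  d3:6  d4:0  d5:0 ⇒ 16.
Leveled (A100@1, A101@1, A102@1, A103@4, A104@3, A105@3): d1:8  d2:7  d3:8  d4:8  d5:6 ⇒ 8.
Reduction 16 − 8 = 8.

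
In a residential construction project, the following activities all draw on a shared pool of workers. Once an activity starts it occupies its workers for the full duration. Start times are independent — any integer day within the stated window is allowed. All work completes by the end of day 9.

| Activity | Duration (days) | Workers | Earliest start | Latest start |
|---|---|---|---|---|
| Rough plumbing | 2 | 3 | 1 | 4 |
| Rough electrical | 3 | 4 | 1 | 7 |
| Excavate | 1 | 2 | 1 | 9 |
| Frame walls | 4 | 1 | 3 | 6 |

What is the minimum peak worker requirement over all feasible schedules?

Early-start (Rough plumbing@1, Rough electrical@1, Excavate@1, Frame walls@3) gives peak 9: d1:9  d2:7  d3:5  d4:1  d5:1  d6:1  d7:0  d8:0  d9:0.
Shift Rough electrical→3, Excavate→6, Frame walls→6.
Schedule Rough plumbing@1, Rough electrical@3, Excavate@6, Frame walls@6: d1:3  d2:3  d3:4  d4:4  d5:4  d6:3  d7:1  d8:1  d9:1 — peak 4.

4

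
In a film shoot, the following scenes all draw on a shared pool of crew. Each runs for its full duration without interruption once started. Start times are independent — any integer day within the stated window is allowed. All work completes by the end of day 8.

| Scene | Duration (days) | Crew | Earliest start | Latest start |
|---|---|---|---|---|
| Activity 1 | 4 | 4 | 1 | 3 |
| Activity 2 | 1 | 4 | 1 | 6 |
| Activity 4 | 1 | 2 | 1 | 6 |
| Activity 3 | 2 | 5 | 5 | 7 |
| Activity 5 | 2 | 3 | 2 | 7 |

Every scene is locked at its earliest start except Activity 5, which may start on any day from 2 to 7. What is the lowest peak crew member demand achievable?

Activity 5@2: d1:10  d2:7  d3:7  d4:4  d5:5  d6:5  d7:0  d8:0 → peak 10
Activity 5@3: d1:10  d2:4  d3:7  d4:7  d5:5  d6:5  d7:0  d8:0 → peak 10
Activity 5@4: d1:10  d2:4  d3:4  d4:7  d5:8  d6:5  d7:0  d8:0 → peak 10
Activity 5@5: d1:10  d2:4  d3:4  d4:4  d5:8  d6:8  d7:0  d8:0 → peak 10
Activity 5@6: d1:10  d2:4  d3:4  d4:4  d5:5  d6:8  d7:3  d8:0 → peak 10
Activity 5@7: d1:10  d2:4  d3:4  d4:4  d5:5  d6:5  d7:3  d8:3 → peak 10
Best is Activity 5@2, peak 10.

10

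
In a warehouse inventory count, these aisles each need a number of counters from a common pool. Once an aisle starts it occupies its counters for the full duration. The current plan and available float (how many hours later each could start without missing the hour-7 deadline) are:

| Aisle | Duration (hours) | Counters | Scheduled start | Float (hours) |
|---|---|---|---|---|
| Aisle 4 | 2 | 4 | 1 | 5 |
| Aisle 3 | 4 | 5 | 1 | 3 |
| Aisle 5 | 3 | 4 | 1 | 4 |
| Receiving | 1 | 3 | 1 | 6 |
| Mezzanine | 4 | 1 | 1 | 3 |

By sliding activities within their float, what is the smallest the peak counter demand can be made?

8

Early-start (Aisle 4@1, Aisle 3@1, Aisle 5@1, Receiving@1, Mezzanine@1) gives peak 17: h1:17  h2:14  h3:10  h4:6  h5:0  h6:0  h7:0.
Shift Aisle 3→4, Receiving→3, Mezzanine→3.
Schedule Aisle 4@1, Aisle 3@4, Aisle 5@1, Receiving@3, Mezzanine@3: h1:8  h2:8  h3:8  h4:6  h5:6  h6:6  h7:5 — peak 8.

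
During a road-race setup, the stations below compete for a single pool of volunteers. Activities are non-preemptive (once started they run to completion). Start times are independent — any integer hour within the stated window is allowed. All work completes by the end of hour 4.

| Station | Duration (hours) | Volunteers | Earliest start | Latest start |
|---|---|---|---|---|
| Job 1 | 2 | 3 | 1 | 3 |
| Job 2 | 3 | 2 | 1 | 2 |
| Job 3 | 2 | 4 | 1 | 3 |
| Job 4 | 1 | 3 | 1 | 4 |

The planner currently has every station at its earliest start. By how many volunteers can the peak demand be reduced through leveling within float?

6

Early-start peak: h1:12  h2:9  h3:2  h4:0 ⇒ 12.
Leveled (Job 1@1, Job 2@2, Job 3@3, Job 4@1): h1:6  h2:5  h3:6  h4:6 ⇒ 6.
Reduction 12 − 6 = 6.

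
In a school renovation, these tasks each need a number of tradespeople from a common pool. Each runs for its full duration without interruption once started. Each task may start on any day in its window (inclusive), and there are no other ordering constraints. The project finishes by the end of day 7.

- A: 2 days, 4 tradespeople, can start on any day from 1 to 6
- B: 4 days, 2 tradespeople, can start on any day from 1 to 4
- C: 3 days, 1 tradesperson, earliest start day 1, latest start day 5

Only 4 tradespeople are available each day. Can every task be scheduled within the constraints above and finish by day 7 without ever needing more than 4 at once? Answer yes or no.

Schedule A@1, B@3, C@3: d1:4  d2:4  d3:3  d4:3  d5:3  d6:2  d7:0 — peak 4 ≤ 4.

yes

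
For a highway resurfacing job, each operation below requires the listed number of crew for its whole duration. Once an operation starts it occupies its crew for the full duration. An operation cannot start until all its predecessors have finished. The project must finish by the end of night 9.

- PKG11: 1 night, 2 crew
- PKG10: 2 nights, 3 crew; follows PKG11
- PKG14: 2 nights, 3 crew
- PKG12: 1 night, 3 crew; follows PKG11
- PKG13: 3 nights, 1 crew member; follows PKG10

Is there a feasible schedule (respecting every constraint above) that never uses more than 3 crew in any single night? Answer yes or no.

Schedule PKG11@1, PKG10@2, PKG14@4, PKG12@6, PKG13@7: n1:2  n2:3  n3:3  n4:3  n5:3  n6:3  n7:1  n8:1  n9:1 — peak 3 ≤ 3.

yes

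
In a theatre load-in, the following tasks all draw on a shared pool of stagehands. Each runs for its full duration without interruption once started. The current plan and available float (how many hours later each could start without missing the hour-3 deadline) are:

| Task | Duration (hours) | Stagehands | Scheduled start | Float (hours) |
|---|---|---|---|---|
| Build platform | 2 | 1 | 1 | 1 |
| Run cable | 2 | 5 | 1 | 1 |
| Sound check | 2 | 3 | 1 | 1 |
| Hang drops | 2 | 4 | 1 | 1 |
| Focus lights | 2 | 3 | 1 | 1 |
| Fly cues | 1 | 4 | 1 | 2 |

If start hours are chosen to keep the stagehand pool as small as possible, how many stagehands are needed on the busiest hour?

Early-start (Build platform@1, Run cable@1, Sound check@1, Hang drops@1, Focus lights@1, Fly cues@1) gives peak 20: h1:20  h2:16  h3:0.
Shift Fly cues→3.
Schedule Build platform@1, Run cable@1, Sound check@1, Hang drops@1, Focus lights@1, Fly cues@3: h1:16  h2:16  h3:4 — peak 16.

16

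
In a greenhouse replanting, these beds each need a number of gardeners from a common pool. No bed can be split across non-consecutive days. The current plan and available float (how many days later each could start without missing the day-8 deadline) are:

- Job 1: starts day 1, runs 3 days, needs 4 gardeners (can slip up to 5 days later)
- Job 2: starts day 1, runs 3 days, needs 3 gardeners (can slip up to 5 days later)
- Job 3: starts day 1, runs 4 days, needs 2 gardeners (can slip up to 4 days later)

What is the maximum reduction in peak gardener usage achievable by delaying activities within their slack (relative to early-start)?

4

Early-start peak: d1:9  d2:9  d3:9  d4:2  d5:0  d6:0  d7:0  d8:0 ⇒ 9.
Leveled (Job 1@1, Job 2@4, Job 3@4): d1:4  d2:4  d3:4  d4:5  d5:5  d6:5  d7:2  d8:0 ⇒ 5.
Reduction 9 − 5 = 4.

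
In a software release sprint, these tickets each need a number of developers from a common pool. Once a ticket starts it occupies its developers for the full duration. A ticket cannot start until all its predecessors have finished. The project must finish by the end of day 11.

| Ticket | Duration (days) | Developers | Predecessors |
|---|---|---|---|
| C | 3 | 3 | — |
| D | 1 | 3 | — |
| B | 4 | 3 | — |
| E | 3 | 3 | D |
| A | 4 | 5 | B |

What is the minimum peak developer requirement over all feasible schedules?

Early-start (C@1, D@1, B@1, E@2, A@5) gives peak 9: d1:9  d2:9  d3:9  d4:6  d5:5  d6:5  d7:5  d8:5  d9:0  d10:0  d11:0.
Shift B→2, E→4, A→7.
Schedule C@1, D@1, B@2, E@4, A@7: d1:6  d2:6  d3:6  d4:6  d5:6  d6:3  d7:5  d8:5  d9:5  d10:5  d11:0 — peak 6.

6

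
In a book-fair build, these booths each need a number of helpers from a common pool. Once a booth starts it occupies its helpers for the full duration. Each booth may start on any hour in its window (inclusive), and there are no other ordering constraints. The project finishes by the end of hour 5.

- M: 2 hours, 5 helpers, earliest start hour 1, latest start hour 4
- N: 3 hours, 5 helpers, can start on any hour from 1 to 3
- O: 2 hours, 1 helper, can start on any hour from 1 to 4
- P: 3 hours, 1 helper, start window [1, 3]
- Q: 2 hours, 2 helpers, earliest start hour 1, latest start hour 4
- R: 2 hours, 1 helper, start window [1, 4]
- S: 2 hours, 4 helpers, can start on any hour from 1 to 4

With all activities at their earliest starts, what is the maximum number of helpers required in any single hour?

19

Early-start schedule: M@1, N@1, O@1, P@1, Q@1, R@1, S@1.
Load per hour: hour 1: 19, hour 2: 19, hour 3: 6, hour 4: 0, hour 5: 0.
Peak is 19.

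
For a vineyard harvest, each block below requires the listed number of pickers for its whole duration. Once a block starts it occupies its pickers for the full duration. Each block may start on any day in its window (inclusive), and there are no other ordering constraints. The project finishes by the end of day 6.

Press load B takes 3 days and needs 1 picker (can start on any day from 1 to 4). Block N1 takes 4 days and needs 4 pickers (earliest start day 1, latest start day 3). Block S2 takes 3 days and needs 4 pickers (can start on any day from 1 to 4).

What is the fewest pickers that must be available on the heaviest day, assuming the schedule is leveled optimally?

Early-start (Press load B@1, Block N1@1, Block S2@1) gives peak 9: d1:9  d2:9  d3:9  d4:4  d5:0  d6:0.
Shift Block S2→4.
Schedule Press load B@1, Block N1@1, Block S2@4: d1:5  d2:5  d3:5  d4:8  d5:4  d6:4 — peak 8.

8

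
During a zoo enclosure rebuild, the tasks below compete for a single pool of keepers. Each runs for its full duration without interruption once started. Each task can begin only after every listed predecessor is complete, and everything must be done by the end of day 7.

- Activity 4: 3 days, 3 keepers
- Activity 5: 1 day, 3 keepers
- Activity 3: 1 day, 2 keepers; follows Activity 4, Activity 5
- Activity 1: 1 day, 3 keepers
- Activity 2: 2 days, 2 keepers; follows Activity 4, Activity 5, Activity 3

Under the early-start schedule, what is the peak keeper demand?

Early-start schedule: Activity 4@1, Activity 5@1, Activity 3@4, Activity 1@1, Activity 2@5.
Load per day: day 1: 9, day 2: 3, day 3: 3, day 4: 2, day 5: 2, day 6: 2, day 7: 0.
Peak is 9.

9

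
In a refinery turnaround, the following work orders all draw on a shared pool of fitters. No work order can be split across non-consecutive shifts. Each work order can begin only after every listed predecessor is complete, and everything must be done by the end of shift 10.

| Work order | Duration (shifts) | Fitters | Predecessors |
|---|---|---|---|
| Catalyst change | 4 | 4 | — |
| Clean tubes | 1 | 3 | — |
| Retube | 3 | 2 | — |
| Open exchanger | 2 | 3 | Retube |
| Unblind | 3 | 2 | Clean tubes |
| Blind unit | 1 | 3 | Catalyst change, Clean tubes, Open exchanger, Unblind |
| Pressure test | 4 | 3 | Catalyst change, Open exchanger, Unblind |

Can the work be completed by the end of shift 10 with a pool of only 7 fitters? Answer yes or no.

The minimum achievable peak is 8; 7 < 8, so no feasible schedule stays within the cap.

no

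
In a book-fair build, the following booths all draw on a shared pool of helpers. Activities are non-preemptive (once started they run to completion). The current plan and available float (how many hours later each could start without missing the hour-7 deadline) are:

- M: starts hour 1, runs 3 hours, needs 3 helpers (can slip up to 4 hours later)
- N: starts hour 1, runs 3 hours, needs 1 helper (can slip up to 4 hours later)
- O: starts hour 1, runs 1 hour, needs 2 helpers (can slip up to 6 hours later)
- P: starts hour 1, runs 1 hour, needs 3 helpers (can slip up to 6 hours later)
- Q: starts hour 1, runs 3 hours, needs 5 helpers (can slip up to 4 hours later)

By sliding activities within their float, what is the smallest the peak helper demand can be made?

5

Early-start (M@1, N@1, O@1, P@1, Q@1) gives peak 14: h1:14  h2:9  h3:9  h4:0  h5:0  h6:0  h7:0.
Shift O→4, P→4, Q→5.
Schedule M@1, N@1, O@4, P@4, Q@5: h1:4  h2:4  h3:4  h4:5  h5:5  h6:5  h7:5 — peak 5.
Total helper-hours = 32 over 7 hours ⇒ peak ≥ ⌈32/7⌉ = 5, so 5 is optimal.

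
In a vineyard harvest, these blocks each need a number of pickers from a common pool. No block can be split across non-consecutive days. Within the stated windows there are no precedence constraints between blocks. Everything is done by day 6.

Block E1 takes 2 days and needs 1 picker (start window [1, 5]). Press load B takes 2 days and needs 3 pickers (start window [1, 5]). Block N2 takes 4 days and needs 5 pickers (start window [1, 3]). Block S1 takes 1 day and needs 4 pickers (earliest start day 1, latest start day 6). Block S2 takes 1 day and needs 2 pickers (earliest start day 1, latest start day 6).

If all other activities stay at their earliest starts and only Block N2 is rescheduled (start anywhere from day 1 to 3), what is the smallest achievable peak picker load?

Block N2@1: d1:15  d2:9  d3:5  d4:5  d5:0  d6:0 → peak 15
Block N2@2: d1:10  d2:9  d3:5  d4:5  d5:5  d6:0 → peak 10
Block N2@3: d1:10  d2:4  d3:5  d4:5  d5:5  d6:5 → peak 10
Best is Block N2@2, peak 10.

10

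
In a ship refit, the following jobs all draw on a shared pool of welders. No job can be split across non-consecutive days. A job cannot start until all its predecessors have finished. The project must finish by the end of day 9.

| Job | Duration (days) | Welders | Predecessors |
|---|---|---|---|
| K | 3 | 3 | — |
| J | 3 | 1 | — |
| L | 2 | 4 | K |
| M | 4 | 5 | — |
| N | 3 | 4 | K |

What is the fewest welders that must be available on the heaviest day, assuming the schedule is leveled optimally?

8

Early-start (K@1, J@1, L@4, M@1, N@4) gives peak 13: d1:9  d2:9  d3:9  d4:13  d5:8  d6:4  d7:0  d8:0  d9:0.
Shift J→4, L→5, N→7.
Schedule K@1, J@4, L@5, M@1, N@7: d1:8  d2:8  d3:8  d4:6  d5:5  d6:5  d7:4  d8:4  d9:4 — peak 8.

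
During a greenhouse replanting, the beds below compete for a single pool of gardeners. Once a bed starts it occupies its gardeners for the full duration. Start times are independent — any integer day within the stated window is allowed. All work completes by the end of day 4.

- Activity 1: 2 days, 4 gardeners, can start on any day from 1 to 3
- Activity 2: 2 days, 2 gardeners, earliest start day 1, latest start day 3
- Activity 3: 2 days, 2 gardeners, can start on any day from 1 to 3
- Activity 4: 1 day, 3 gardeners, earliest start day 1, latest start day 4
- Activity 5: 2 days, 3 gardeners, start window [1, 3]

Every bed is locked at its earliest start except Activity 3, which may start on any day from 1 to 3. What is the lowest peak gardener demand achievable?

12

Activity 3@1: d1:14  d2:11  d3:0  d4:0 → peak 14
Activity 3@2: d1:12  d2:11  d3:2  d4:0 → peak 12
Activity 3@3: d1:12  d2:9  d3:2  d4:2 → peak 12
Best is Activity 3@2, peak 12.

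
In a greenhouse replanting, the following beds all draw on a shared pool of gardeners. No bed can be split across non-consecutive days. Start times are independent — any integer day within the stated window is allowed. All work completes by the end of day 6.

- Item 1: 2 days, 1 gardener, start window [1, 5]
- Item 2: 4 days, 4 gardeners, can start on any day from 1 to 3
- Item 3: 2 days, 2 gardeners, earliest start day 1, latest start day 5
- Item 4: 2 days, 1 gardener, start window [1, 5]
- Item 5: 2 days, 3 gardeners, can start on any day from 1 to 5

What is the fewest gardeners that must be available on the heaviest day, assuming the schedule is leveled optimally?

5

Early-start (Item 1@1, Item 2@1, Item 3@1, Item 4@1, Item 5@1) gives peak 11: d1:11  d2:11  d3:4  d4:4  d5:0  d6:0.
Shift Item 3→5, Item 4→3, Item 5→5.
Schedule Item 1@1, Item 2@1, Item 3@5, Item 4@3, Item 5@5: d1:5  d2:5  d3:5  d4:5  d5:5  d6:5 — peak 5.
Total gardener-days = 30 over 6 days ⇒ peak ≥ ⌈30/6⌉ = 5, so 5 is optimal.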